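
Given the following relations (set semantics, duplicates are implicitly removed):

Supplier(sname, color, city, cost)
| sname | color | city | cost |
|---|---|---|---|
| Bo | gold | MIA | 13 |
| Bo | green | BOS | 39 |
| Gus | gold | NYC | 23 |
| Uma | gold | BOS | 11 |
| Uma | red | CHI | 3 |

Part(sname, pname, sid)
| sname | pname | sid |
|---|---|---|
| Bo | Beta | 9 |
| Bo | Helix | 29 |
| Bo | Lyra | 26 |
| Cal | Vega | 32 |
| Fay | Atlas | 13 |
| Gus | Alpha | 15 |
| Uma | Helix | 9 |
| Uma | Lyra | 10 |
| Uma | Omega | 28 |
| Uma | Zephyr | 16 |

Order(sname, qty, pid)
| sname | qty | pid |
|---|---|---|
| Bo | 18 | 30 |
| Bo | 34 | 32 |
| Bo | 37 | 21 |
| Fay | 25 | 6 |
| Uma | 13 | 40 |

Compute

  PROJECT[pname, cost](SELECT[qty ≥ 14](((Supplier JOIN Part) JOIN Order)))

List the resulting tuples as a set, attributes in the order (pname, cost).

{(Beta, 13), (Beta, 39), (Helix, 13), (Helix, 39), (Lyra, 13), (Lyra, 39)}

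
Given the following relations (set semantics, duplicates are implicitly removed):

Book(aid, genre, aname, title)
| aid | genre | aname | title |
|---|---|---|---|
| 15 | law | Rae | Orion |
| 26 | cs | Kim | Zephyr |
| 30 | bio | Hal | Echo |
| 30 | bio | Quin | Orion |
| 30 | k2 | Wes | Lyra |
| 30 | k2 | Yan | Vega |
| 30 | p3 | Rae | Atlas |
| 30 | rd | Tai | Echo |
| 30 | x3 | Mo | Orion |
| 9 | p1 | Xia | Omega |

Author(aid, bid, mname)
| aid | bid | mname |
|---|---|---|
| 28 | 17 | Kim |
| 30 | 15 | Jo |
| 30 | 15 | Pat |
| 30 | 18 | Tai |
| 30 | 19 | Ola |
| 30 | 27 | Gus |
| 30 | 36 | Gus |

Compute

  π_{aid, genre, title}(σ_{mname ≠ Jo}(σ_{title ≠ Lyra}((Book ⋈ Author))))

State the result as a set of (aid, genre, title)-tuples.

Natural join on aid: {(30, bio, Hal, Echo, 15, Jo), (30, bio, Hal, Echo, 15, Pat), (30, bio, Hal, Echo, 18, Tai), (30, bio, Hal, Echo, 19, Ola), (30, bio, Hal, Echo, 27, Gus), (30, bio, Hal, Echo, 36, Gus), (30, bio, Quin, Orion, 15, Jo), (30, bio, Quin, Orion, 15, Pat), (30, bio, Quin, Orion, 18, Tai), (30, bio, Quin, Orion, 19, Ola), (30, bio, Quin, Orion, 27, Gus), (30, bio, Quin, Orion, 36, Gus), (30, k2, Wes, Lyra, 15, Jo), (30, k2, Wes, Lyra, 15, Pat), (30, k2, Wes, Lyra, 18, Tai), (30, k2, Wes, Lyra, 19, Ola), (30, k2, Wes, Lyra, 27, Gus), (30, k2, Wes, Lyra, 36, Gus), (30, k2, Yan, Vega, 15, Jo), (30, k2, Yan, Vega, 15, Pat), (30, k2, Yan, Vega, 18, Tai), (30, k2, Yan, Vega, 19, Ola), (30, k2, Yan, Vega, 27, Gus), (30, k2, Yan, Vega, 36, Gus), (30, p3, Rae, Atlas, 15, Jo), (30, p3, Rae, Atlas, 15, Pat), (30, p3, Rae, Atlas, 18, Tai), (30, p3, Rae, Atlas, 19, Ola), (30, p3, Rae, Atlas, 27, Gus), (30, p3, Rae, Atlas, 36, Gus), (30, rd, Tai, Echo, 15, Jo), (30, rd, Tai, Echo, 15, Pat), (30, rd, Tai, Echo, 18, Tai), (30, rd, Tai, Echo, 19, Ola), (30, rd, Tai, Echo, 27, Gus), (30, rd, Tai, Echo, 36, Gus), (30, x3, Mo, Orion, 15, Jo), (30, x3, Mo, Orion, 15, Pat), (30, x3, Mo, Orion, 18, Tai), (30, x3, Mo, Orion, 19, Ola), (30, x3, Mo, Orion, 27, Gus), (30, x3, Mo, Orion, 36, Gus)}
Apply σ_{title ≠ Lyra}; surviving tuples: {(30, bio, Hal, Echo, 15, Jo), (30, bio, Hal, Echo, 15, Pat), (30, bio, Hal, Echo, 18, Tai), (30, bio, Hal, Echo, 19, Ola), (30, bio, Hal, Echo, 27, Gus), (30, bio, Hal, Echo, 36, Gus), (30, bio, Quin, Orion, 15, Jo), (30, bio, Quin, Orion, 15, Pat), (30, bio, Quin, Orion, 18, Tai), (30, bio, Quin, Orion, 19, Ola), (30, bio, Quin, Orion, 27, Gus), (30, bio, Quin, Orion, 36, Gus), (30, k2, Yan, Vega, 15, Jo), (30, k2, Yan, Vega, 15, Pat), (30, k2, Yan, Vega, 18, Tai), (30, k2, Yan, Vega, 19, Ola), (30, k2, Yan, Vega, 27, Gus), (30, k2, Yan, Vega, 36, Gus), (30, p3, Rae, Atlas, 15, Jo), (30, p3, Rae, Atlas, 15, Pat), (30, p3, Rae, Atlas, 18, Tai), (30, p3, Rae, Atlas, 19, Ola), (30, p3, Rae, Atlas, 27, Gus), (30, p3, Rae, Atlas, 36, Gus), (30, rd, Tai, Echo, 15, Jo), (30, rd, Tai, Echo, 15, Pat), (30, rd, Tai, Echo, 18, Tai), (30, rd, Tai, Echo, 19, Ola), (30, rd, Tai, Echo, 27, Gus), (30, rd, Tai, Echo, 36, Gus), (30, x3, Mo, Orion, 15, Jo), (30, x3, Mo, Orion, 15, Pat), (30, x3, Mo, Orion, 18, Tai), (30, x3, Mo, Orion, 19, Ola), (30, x3, Mo, Orion, 27, Gus), (30, x3, Mo, Orion, 36, Gus)}
Apply σ_{mname ≠ Jo}; surviving tuples: {(30, bio, Hal, Echo, 15, Pat), (30, bio, Hal, Echo, 18, Tai), (30, bio, Hal, Echo, 19, Ola), (30, bio, Hal, Echo, 27, Gus), (30, bio, Hal, Echo, 36, Gus), (30, bio, Quin, Orion, 15, Pat), (30, bio, Quin, Orion, 18, Tai), (30, bio, Quin, Orion, 19, Ola), (30, bio, Quin, Orion, 27, Gus), (30, bio, Quin, Orion, 36, Gus), (30, k2, Yan, Vega, 15, Pat), (30, k2, Yan, Vega, 18, Tai), (30, k2, Yan, Vega, 19, Ola), (30, k2, Yan, Vega, 27, Gus), (30, k2, Yan, Vega, 36, Gus), (30, p3, Rae, Atlas, 15, Pat), (30, p3, Rae, Atlas, 18, Tai), (30, p3, Rae, Atlas, 19, Ola), (30, p3, Rae, Atlas, 27, Gus), (30, p3, Rae, Atlas, 36, Gus), (30, rd, Tai, Echo, 15, Pat), (30, rd, Tai, Echo, 18, Tai), (30, rd, Tai, Echo, 19, Ola), (30, rd, Tai, Echo, 27, Gus), (30, rd, Tai, Echo, 36, Gus), (30, x3, Mo, Orion, 15, Pat), (30, x3, Mo, Orion, 18, Tai), (30, x3, Mo, Orion, 19, Ola), (30, x3, Mo, Orion, 27, Gus), (30, x3, Mo, Orion, 36, Gus)}
π[aid, genre, title]: project onto (aid, genre, title) (24 duplicate(s) eliminated) → {(30, bio, Echo), (30, bio, Orion), (30, k2, Vega), (30, p3, Atlas), (30, rd, Echo), (30, x3, Orion)}

{(30, bio, Echo), (30, bio, Orion), (30, k2, Vega), (30, p3, Atlas), (30, rd, Echo), (30, x3, Orion)}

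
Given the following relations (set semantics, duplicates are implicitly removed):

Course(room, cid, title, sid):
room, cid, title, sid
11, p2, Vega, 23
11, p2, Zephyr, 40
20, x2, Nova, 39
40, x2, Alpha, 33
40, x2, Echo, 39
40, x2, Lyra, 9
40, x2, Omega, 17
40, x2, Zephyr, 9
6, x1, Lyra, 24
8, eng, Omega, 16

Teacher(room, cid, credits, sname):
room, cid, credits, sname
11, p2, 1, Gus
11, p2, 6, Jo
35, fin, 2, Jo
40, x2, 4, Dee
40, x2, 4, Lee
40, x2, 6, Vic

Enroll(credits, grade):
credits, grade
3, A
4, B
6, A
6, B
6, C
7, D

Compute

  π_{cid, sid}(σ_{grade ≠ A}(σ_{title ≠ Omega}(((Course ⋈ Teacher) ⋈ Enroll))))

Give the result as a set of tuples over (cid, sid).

Natural join on room, cid: {(11, p2, Vega, 23, 1, Gus), (11, p2, Vega, 23, 6, Jo), (11, p2, Zephyr, 40, 1, Gus), (11, p2, Zephyr, 40, 6, Jo), (40, x2, Alpha, 33, 4, Dee), (40, x2, Alpha, 33, 4, Lee), (40, x2, Alpha, 33, 6, Vic), (40, x2, Echo, 39, 4, Dee), (40, x2, Echo, 39, 4, Lee), (40, x2, Echo, 39, 6, Vic), (40, x2, Lyra, 9, 4, Dee), (40, x2, Lyra, 9, 4, Lee), (40, x2, Lyra, 9, 6, Vic), (40, x2, Omega, 17, 4, Dee), (40, x2, Omega, 17, 4, Lee), (40, x2, Omega, 17, 6, Vic), (40, x2, Zephyr, 9, 4, Dee), (40, x2, Zephyr, 9, 4, Lee), (40, x2, Zephyr, 9, 6, Vic)}
Natural join on credits: {(11, p2, Vega, 23, 6, Jo, A), (11, p2, Vega, 23, 6, Jo, B), (11, p2, Vega, 23, 6, Jo, C), (11, p2, Zephyr, 40, 6, Jo, A), (11, p2, Zephyr, 40, 6, Jo, B), (11, p2, Zephyr, 40, 6, Jo, C), (40, x2, Alpha, 33, 4, Dee, B), (40, x2, Alpha, 33, 4, Lee, B), (40, x2, Alpha, 33, 6, Vic, A), (40, x2, Alpha, 33, 6, Vic, B), (40, x2, Alpha, 33, 6, Vic, C), (40, x2, Echo, 39, 4, Dee, B), (40, x2, Echo, 39, 4, Lee, B), (40, x2, Echo, 39, 6, Vic, A), (40, x2, Echo, 39, 6, Vic, B), (40, x2, Echo, 39, 6, Vic, C), (40, x2, Lyra, 9, 4, Dee, B), (40, x2, Lyra, 9, 4, Lee, B), (40, x2, Lyra, 9, 6, Vic, A), (40, x2, Lyra, 9, 6, Vic, B), (40, x2, Lyra, 9, 6, Vic, C), (40, x2, Omega, 17, 4, Dee, B), (40, x2, Omega, 17, 4, Lee, B), (40, x2, Omega, 17, 6, Vic, A), (40, x2, Omega, 17, 6, Vic, B), (40, x2, Omega, 17, 6, Vic, C), (40, x2, Zephyr, 9, 4, Dee, B), (40, x2, Zephyr, 9, 4, Lee, B), (40, x2, Zephyr, 9, 6, Vic, A), (40, x2, Zephyr, 9, 6, Vic, B), (40, x2, Zephyr, 9, 6, Vic, C)}
Filtering on title ≠ Omega leaves {(11, p2, Vega, 23, 6, Jo, A), (11, p2, Vega, 23, 6, Jo, B), (11, p2, Vega, 23, 6, Jo, C), (11, p2, Zephyr, 40, 6, Jo, A), (11, p2, Zephyr, 40, 6, Jo, B), (11, p2, Zephyr, 40, 6, Jo, C), (40, x2, Alpha, 33, 4, Dee, B), (40, x2, Alpha, 33, 4, Lee, B), (40, x2, Alpha, 33, 6, Vic, A), (40, x2, Alpha, 33, 6, Vic, B), (40, x2, Alpha, 33, 6, Vic, C), (40, x2, Echo, 39, 4, Dee, B), (40, x2, Echo, 39, 4, Lee, B), (40, x2, Echo, 39, 6, Vic, A), (40, x2, Echo, 39, 6, Vic, B), (40, x2, Echo, 39, 6, Vic, C), (40, x2, Lyra, 9, 4, Dee, B), (40, x2, Lyra, 9, 4, Lee, B), (40, x2, Lyra, 9, 6, Vic, A), (40, x2, Lyra, 9, 6, Vic, B), (40, x2, Lyra, 9, 6, Vic, C), (40, x2, Zephyr, 9, 4, Dee, B), (40, x2, Zephyr, 9, 4, Lee, B), (40, x2, Zephyr, 9, 6, Vic, A), (40, x2, Zephyr, 9, 6, Vic, B), (40, x2, Zephyr, 9, 6, Vic, C)}.
Filtering on grade ≠ A leaves {(11, p2, Vega, 23, 6, Jo, B), (11, p2, Vega, 23, 6, Jo, C), (11, p2, Zephyr, 40, 6, Jo, B), (11, p2, Zephyr, 40, 6, Jo, C), (40, x2, Alpha, 33, 4, Dee, B), (40, x2, Alpha, 33, 4, Lee, B), (40, x2, Alpha, 33, 6, Vic, B), (40, x2, Alpha, 33, 6, Vic, C), (40, x2, Echo, 39, 4, Dee, B), (40, x2, Echo, 39, 4, Lee, B), (40, x2, Echo, 39, 6, Vic, B), (40, x2, Echo, 39, 6, Vic, C), (40, x2, Lyra, 9, 4, Dee, B), (40, x2, Lyra, 9, 4, Lee, B), (40, x2, Lyra, 9, 6, Vic, B), (40, x2, Lyra, 9, 6, Vic, C), (40, x2, Zephyr, 9, 4, Dee, B), (40, x2, Zephyr, 9, 4, Lee, B), (40, x2, Zephyr, 9, 6, Vic, B), (40, x2, Zephyr, 9, 6, Vic, C)}.
Keep only column(s) cid, sid (15 duplicate(s) eliminated): {(p2, 23), (p2, 40), (x2, 33), (x2, 39), (x2, 9)}

{(p2, 23), (p2, 40), (x2, 33), (x2, 39), (x2, 9)}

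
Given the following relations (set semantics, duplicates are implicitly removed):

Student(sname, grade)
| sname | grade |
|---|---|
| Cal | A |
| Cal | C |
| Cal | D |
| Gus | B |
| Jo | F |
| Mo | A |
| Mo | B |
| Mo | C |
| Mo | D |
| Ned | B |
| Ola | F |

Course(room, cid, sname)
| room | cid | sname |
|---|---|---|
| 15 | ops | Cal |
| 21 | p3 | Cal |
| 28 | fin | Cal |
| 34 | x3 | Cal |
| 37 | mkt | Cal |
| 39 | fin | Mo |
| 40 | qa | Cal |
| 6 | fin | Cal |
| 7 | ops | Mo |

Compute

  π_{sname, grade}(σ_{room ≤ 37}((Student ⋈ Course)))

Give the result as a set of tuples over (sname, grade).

{(Cal, A), (Cal, C), (Cal, D), (Mo, A), (Mo, B), (Mo, C), (Mo, D)}

Natural join on sname: {(Cal, A, 15, ops), (Cal, A, 21, p3), (Cal, A, 28, fin), (Cal, A, 34, x3), (Cal, A, 37, mkt), (Cal, A, 40, qa), (Cal, A, 6, fin), (Cal, C, 15, ops), (Cal, C, 21, p3), (Cal, C, 28, fin), (Cal, C, 34, x3), (Cal, C, 37, mkt), (Cal, C, 40, qa), (Cal, C, 6, fin), (Cal, D, 15, ops), (Cal, D, 21, p3), (Cal, D, 28, fin), (Cal, D, 34, x3), (Cal, D, 37, mkt), (Cal, D, 40, qa), (Cal, D, 6, fin), (Mo, A, 39, fin), (Mo, A, 7, ops), (Mo, B, 39, fin), (Mo, B, 7, ops), (Mo, C, 39, fin), (Mo, C, 7, ops), (Mo, D, 39, fin), (Mo, D, 7, ops)}
Selection room ≤ 37: {(Cal, A, 15, ops), (Cal, A, 21, p3), (Cal, A, 28, fin), (Cal, A, 34, x3), (Cal, A, 37, mkt), (Cal, A, 6, fin), (Cal, C, 15, ops), (Cal, C, 21, p3), (Cal, C, 28, fin), (Cal, C, 34, x3), (Cal, C, 37, mkt), (Cal, C, 6, fin), (Cal, D, 15, ops), (Cal, D, 21, p3), (Cal, D, 28, fin), (Cal, D, 34, x3), (Cal, D, 37, mkt), (Cal, D, 6, fin), (Mo, A, 7, ops), (Mo, B, 7, ops), (Mo, C, 7, ops), (Mo, D, 7, ops)}
π_{sname, grade} gives {(Cal, A), (Cal, C), (Cal, D), (Mo, A), (Mo, B), (Mo, C), (Mo, D)} (15 duplicate(s) eliminated).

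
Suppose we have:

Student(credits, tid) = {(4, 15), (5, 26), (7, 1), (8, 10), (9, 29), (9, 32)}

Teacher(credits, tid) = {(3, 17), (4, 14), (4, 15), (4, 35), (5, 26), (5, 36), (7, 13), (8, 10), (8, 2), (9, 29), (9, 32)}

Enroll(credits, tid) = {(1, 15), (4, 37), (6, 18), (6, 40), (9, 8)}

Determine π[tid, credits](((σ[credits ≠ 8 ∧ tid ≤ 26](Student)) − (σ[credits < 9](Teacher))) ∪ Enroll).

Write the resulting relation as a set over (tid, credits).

{(1, 7), (15, 1), (18, 6), (37, 4), (40, 6), (8, 9)}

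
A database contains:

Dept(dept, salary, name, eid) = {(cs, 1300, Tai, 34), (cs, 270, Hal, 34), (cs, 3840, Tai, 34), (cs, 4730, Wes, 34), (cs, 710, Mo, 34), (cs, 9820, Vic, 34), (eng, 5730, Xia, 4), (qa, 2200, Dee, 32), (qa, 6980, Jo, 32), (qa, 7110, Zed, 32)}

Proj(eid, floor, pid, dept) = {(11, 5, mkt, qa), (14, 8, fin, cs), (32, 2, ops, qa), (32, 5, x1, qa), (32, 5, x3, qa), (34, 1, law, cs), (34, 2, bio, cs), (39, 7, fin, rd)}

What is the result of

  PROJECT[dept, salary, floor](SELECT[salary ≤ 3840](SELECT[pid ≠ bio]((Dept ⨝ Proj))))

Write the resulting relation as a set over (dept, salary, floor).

Joining Dept and Proj on dept, eid yields {(cs, 1300, Tai, 34, 1, law), (cs, 1300, Tai, 34, 2, bio), (cs, 270, Hal, 34, 1, law), (cs, 270, Hal, 34, 2, bio), (cs, 3840, Tai, 34, 1, law), (cs, 3840, Tai, 34, 2, bio), (cs, 4730, Wes, 34, 1, law), (cs, 4730, Wes, 34, 2, bio), (cs, 710, Mo, 34, 1, law), (cs, 710, Mo, 34, 2, bio), (cs, 9820, Vic, 34, 1, law), (cs, 9820, Vic, 34, 2, bio), (qa, 2200, Dee, 32, 2, ops), (qa, 2200, Dee, 32, 5, x1), (qa, 2200, Dee, 32, 5, x3), (qa, 6980, Jo, 32, 2, ops), (qa, 6980, Jo, 32, 5, x1), (qa, 6980, Jo, 32, 5, x3), (qa, 7110, Zed, 32, 2, ops), (qa, 7110, Zed, 32, 5, x1), (qa, 7110, Zed, 32, 5, x3)}.
σ[pid ≠ bio]: keep tuples satisfying pid ≠ bio → {(cs, 1300, Tai, 34, 1, law), (cs, 270, Hal, 34, 1, law), (cs, 3840, Tai, 34, 1, law), (cs, 4730, Wes, 34, 1, law), (cs, 710, Mo, 34, 1, law), (cs, 9820, Vic, 34, 1, law), (qa, 2200, Dee, 32, 2, ops), (qa, 2200, Dee, 32, 5, x1), (qa, 2200, Dee, 32, 5, x3), (qa, 6980, Jo, 32, 2, ops), (qa, 6980, Jo, 32, 5, x1), (qa, 6980, Jo, 32, 5, x3), (qa, 7110, Zed, 32, 2, ops), (qa, 7110, Zed, 32, 5, x1), (qa, 7110, Zed, 32, 5, x3)}
σ[salary ≤ 3840]: keep tuples satisfying salary ≤ 3840 → {(cs, 1300, Tai, 34, 1, law), (cs, 270, Hal, 34, 1, law), (cs, 3840, Tai, 34, 1, law), (cs, 710, Mo, 34, 1, law), (qa, 2200, Dee, 32, 2, ops), (qa, 2200, Dee, 32, 5, x1), (qa, 2200, Dee, 32, 5, x3)}
π_{dept, salary, floor} gives {(cs, 1300, 1), (cs, 270, 1), (cs, 3840, 1), (cs, 710, 1), (qa, 2200, 2), (qa, 2200, 5)} (1 duplicate(s) eliminated).

{(cs, 1300, 1), (cs, 270, 1), (cs, 3840, 1), (cs, 710, 1), (qa, 2200, 2), (qa, 2200, 5)}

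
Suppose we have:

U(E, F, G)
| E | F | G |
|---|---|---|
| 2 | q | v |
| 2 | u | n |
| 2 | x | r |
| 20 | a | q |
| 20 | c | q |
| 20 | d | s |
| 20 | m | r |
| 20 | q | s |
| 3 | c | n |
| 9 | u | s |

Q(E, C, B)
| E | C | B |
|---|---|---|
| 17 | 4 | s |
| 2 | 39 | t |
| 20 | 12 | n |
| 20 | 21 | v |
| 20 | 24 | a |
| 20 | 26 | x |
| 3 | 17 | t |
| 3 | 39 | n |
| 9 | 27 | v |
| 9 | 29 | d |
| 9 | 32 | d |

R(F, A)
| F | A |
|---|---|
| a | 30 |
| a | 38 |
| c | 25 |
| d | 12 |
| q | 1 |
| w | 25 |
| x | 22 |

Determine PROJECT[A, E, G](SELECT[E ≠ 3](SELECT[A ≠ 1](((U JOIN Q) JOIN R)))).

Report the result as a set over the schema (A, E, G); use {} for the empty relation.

Natural join on E: {(2, q, v, 39, t), (2, u, n, 39, t), (2, x, r, 39, t), (20, a, q, 12, n), (20, a, q, 21, v), (20, a, q, 24, a), (20, a, q, 26, x), (20, c, q, 12, n), (20, c, q, 21, v), (20, c, q, 24, a), (20, c, q, 26, x), (20, d, s, 12, n), (20, d, s, 21, v), (20, d, s, 24, a), (20, d, s, 26, x), (20, m, r, 12, n), (20, m, r, 21, v), (20, m, r, 24, a), (20, m, r, 26, x), (20, q, s, 12, n), (20, q, s, 21, v), (20, q, s, 24, a), (20, q, s, 26, x), (3, c, n, 17, t), (3, c, n, 39, n), (9, u, s, 27, v), (9, u, s, 29, d), (9, u, s, 32, d)}
Natural join on F: {(2, q, v, 39, t, 1), (2, x, r, 39, t, 22), (20, a, q, 12, n, 30), (20, a, q, 12, n, 38), (20, a, q, 21, v, 30), (20, a, q, 21, v, 38), (20, a, q, 24, a, 30), (20, a, q, 24, a, 38), (20, a, q, 26, x, 30), (20, a, q, 26, x, 38), (20, c, q, 12, n, 25), (20, c, q, 21, v, 25), (20, c, q, 24, a, 25), (20, c, q, 26, x, 25), (20, d, s, 12, n, 12), (20, d, s, 21, v, 12), (20, d, s, 24, a, 12), (20, d, s, 26, x, 12), (20, q, s, 12, n, 1), (20, q, s, 21, v, 1), (20, q, s, 24, a, 1), (20, q, s, 26, x, 1), (3, c, n, 17, t, 25), (3, c, n, 39, n, 25)}
Filtering on A ≠ 1 leaves {(2, x, r, 39, t, 22), (20, a, q, 12, n, 30), (20, a, q, 12, n, 38), (20, a, q, 21, v, 30), (20, a, q, 21, v, 38), (20, a, q, 24, a, 30), (20, a, q, 24, a, 38), (20, a, q, 26, x, 30), (20, a, q, 26, x, 38), (20, c, q, 12, n, 25), (20, c, q, 21, v, 25), (20, c, q, 24, a, 25), (20, c, q, 26, x, 25), (20, d, s, 12, n, 12), (20, d, s, 21, v, 12), (20, d, s, 24, a, 12), (20, d, s, 26, x, 12), (3, c, n, 17, t, 25), (3, c, n, 39, n, 25)}.
Filtering on E ≠ 3 leaves {(2, x, r, 39, t, 22), (20, a, q, 12, n, 30), (20, a, q, 12, n, 38), (20, a, q, 21, v, 30), (20, a, q, 21, v, 38), (20, a, q, 24, a, 30), (20, a, q, 24, a, 38), (20, a, q, 26, x, 30), (20, a, q, 26, x, 38), (20, c, q, 12, n, 25), (20, c, q, 21, v, 25), (20, c, q, 24, a, 25), (20, c, q, 26, x, 25), (20, d, s, 12, n, 12), (20, d, s, 21, v, 12), (20, d, s, 24, a, 12), (20, d, s, 26, x, 12)}.
Projecting to A, E, G (12 duplicate(s) eliminated): {(12, 20, s), (22, 2, r), (25, 20, q), (30, 20, q), (38, 20, q)}

{(12, 20, s), (22, 2, r), (25, 20, q), (30, 20, q), (38, 20, q)}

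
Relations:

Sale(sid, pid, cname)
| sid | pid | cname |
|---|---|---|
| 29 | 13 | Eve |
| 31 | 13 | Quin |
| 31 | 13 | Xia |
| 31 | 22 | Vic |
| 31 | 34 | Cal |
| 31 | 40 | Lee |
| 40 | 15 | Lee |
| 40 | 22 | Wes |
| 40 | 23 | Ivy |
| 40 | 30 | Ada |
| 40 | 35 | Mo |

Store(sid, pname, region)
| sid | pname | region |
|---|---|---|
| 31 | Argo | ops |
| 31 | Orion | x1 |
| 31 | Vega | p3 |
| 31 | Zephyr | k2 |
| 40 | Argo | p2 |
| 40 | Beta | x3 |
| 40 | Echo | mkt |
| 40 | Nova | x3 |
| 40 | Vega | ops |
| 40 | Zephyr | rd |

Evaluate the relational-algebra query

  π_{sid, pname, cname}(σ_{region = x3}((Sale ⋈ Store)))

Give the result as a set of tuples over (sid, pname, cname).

Sale ⋈ Store (natural join on sid): {(31, 13, Quin, Argo, ops), (31, 13, Quin, Orion, x1), (31, 13, Quin, Vega, p3), (31, 13, Quin, Zephyr, k2), (31, 13, Xia, Argo, ops), (31, 13, Xia, Orion, x1), (31, 13, Xia, Vega, p3), (31, 13, Xia, Zephyr, k2), (31, 22, Vic, Argo, ops), (31, 22, Vic, Orion, x1), (31, 22, Vic, Vega, p3), (31, 22, Vic, Zephyr, k2), (31, 34, Cal, Argo, ops), (31, 34, Cal, Orion, x1), (31, 34, Cal, Vega, p3), (31, 34, Cal, Zephyr, k2), (31, 40, Lee, Argo, ops), (31, 40, Lee, Orion, x1), (31, 40, Lee, Vega, p3), (31, 40, Lee, Zephyr, k2), (40, 15, Lee, Argo, p2), (40, 15, Lee, Beta, x3), (40, 15, Lee, Echo, mkt), (40, 15, Lee, Nova, x3), (40, 15, Lee, Vega, ops), (40, 15, Lee, Zephyr, rd), (40, 22, Wes, Argo, p2), (40, 22, Wes, Beta, x3), (40, 22, Wes, Echo, mkt), (40, 22, Wes, Nova, x3), (40, 22, Wes, Vega, ops), (40, 22, Wes, Zephyr, rd), (40, 23, Ivy, Argo, p2), (40, 23, Ivy, Beta, x3), (40, 23, Ivy, Echo, mkt), (40, 23, Ivy, Nova, x3), (40, 23, Ivy, Vega, ops), (40, 23, Ivy, Zephyr, rd), (40, 30, Ada, Argo, p2), (40, 30, Ada, Beta, x3), (40, 30, Ada, Echo, mkt), (40, 30, Ada, Nova, x3), (40, 30, Ada, Vega, ops), (40, 30, Ada, Zephyr, rd), (40, 35, Mo, Argo, p2), (40, 35, Mo, Beta, x3), (40, 35, Mo, Echo, mkt), (40, 35, Mo, Nova, x3), (40, 35, Mo, Vega, ops), (40, 35, Mo, Zephyr, rd)}
Filtering on region = x3 leaves {(40, 15, Lee, Beta, x3), (40, 15, Lee, Nova, x3), (40, 22, Wes, Beta, x3), (40, 22, Wes, Nova, x3), (40, 23, Ivy, Beta, x3), (40, 23, Ivy, Nova, x3), (40, 30, Ada, Beta, x3), (40, 30, Ada, Nova, x3), (40, 35, Mo, Beta, x3), (40, 35, Mo, Nova, x3)}.
Keep only column(s) sid, pname, cname: {(40, Beta, Ada), (40, Beta, Ivy), (40, Beta, Lee), (40, Beta, Mo), (40, Beta, Wes), (40, Nova, Ada), (40, Nova, Ivy), (40, Nova, Lee), (40, Nova, Mo), (40, Nova, Wes)}

{(40, Beta, Ada), (40, Beta, Ivy), (40, Beta, Lee), (40, Beta, Mo), (40, Beta, Wes), (40, Nova, Ada), (40, Nova, Ivy), (40, Nova, Lee), (40, Nova, Mo), (40, Nova, Wes)}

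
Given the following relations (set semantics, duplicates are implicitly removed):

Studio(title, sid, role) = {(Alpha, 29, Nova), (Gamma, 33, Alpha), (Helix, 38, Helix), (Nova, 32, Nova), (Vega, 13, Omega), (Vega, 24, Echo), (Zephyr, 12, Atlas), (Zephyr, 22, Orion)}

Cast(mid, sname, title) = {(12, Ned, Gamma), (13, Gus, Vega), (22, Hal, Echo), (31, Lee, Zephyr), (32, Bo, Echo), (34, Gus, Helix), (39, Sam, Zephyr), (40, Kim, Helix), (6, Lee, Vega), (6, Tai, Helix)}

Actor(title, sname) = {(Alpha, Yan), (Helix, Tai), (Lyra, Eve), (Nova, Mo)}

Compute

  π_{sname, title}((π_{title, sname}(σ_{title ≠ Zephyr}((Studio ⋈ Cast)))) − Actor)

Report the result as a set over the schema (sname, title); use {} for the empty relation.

Studio ⋈ Cast (natural join on title): {(Gamma, 33, Alpha, 12, Ned), (Helix, 38, Helix, 34, Gus), (Helix, 38, Helix, 40, Kim), (Helix, 38, Helix, 6, Tai), (Vega, 13, Omega, 13, Gus), (Vega, 13, Omega, 6, Lee), (Vega, 24, Echo, 13, Gus), (Vega, 24, Echo, 6, Lee), (Zephyr, 12, Atlas, 31, Lee), (Zephyr, 12, Atlas, 39, Sam), (Zephyr, 22, Orion, 31, Lee), (Zephyr, 22, Orion, 39, Sam)}
Filtering on title ≠ Zephyr leaves {(Gamma, 33, Alpha, 12, Ned), (Helix, 38, Helix, 34, Gus), (Helix, 38, Helix, 40, Kim), (Helix, 38, Helix, 6, Tai), (Vega, 13, Omega, 13, Gus), (Vega, 13, Omega, 6, Lee), (Vega, 24, Echo, 13, Gus), (Vega, 24, Echo, 6, Lee)}.
Projecting to title, sname (2 duplicate(s) eliminated): {(Gamma, Ned), (Helix, Gus), (Helix, Kim), (Helix, Tai), (Vega, Gus), (Vega, Lee)}
Difference: {(Gamma, Ned), (Helix, Gus), (Helix, Kim), (Helix, Tai), (Vega, Gus), (Vega, Lee)} with {(Alpha, Yan), (Helix, Tai), (Lyra, Eve), (Nova, Mo)} → {(Gamma, Ned), (Helix, Gus), (Helix, Kim), (Vega, Gus), (Vega, Lee)}
Projecting to sname, title: {(Gus, Helix), (Gus, Vega), (Kim, Helix), (Lee, Vega), (Ned, Gamma)}

{(Gus, Helix), (Gus, Vega), (Kim, Helix), (Lee, Vega), (Ned, Gamma)}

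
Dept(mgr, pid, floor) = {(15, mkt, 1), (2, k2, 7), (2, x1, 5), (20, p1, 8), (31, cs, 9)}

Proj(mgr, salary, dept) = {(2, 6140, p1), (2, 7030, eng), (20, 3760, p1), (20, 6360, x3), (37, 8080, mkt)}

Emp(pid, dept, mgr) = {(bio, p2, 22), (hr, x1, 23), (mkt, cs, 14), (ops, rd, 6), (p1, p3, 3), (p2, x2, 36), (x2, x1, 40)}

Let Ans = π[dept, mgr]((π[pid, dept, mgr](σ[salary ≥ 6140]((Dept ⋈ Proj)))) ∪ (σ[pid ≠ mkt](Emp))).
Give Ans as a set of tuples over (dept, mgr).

Dept ⋈ Proj (natural join on mgr): {(2, k2, 7, 6140, p1), (2, k2, 7, 7030, eng), (2, x1, 5, 6140, p1), (2, x1, 5, 7030, eng), (20, p1, 8, 3760, p1), (20, p1, 8, 6360, x3)}
Filtering on salary ≥ 6140 leaves {(2, k2, 7, 6140, p1), (2, k2, 7, 7030, eng), (2, x1, 5, 6140, p1), (2, x1, 5, 7030, eng), (20, p1, 8, 6360, x3)}.
π[pid, dept, mgr]: project onto (pid, dept, mgr) → {(k2, eng, 2), (k2, p1, 2), (p1, x3, 20), (x1, eng, 2), (x1, p1, 2)}
Filtering on pid ≠ mkt leaves {(bio, p2, 22), (hr, x1, 23), (ops, rd, 6), (p1, p3, 3), (p2, x2, 36), (x2, x1, 40)}.
Union: {(k2, eng, 2), (k2, p1, 2), (p1, x3, 20), (x1, eng, 2), (x1, p1, 2)} with {(bio, p2, 22), (hr, x1, 23), (ops, rd, 6), (p1, p3, 3), (p2, x2, 36), (x2, x1, 40)} → {(bio, p2, 22), (hr, x1, 23), (k2, eng, 2), (k2, p1, 2), (ops, rd, 6), (p1, p3, 3), (p1, x3, 20), (p2, x2, 36), (x1, eng, 2), (x1, p1, 2), (x2, x1, 40)}
π[dept, mgr]: project onto (dept, mgr) (2 duplicate(s) eliminated) → {(eng, 2), (p1, 2), (p2, 22), (p3, 3), (rd, 6), (x1, 23), (x1, 40), (x2, 36), (x3, 20)}

{(eng, 2), (p1, 2), (p2, 22), (p3, 3), (rd, 6), (x1, 23), (x1, 40), (x2, 36), (x3, 20)}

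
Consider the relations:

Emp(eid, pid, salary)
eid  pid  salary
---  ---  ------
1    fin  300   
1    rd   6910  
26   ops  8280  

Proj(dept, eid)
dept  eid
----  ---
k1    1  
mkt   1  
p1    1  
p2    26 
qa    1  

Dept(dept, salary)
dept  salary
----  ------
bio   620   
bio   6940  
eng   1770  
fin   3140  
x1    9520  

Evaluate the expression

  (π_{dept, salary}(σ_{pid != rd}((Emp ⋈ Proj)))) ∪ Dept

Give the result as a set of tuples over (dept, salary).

{(bio, 620), (bio, 6940), (eng, 1770), (fin, 3140), (k1, 300), (mkt, 300), (p1, 300), (p2, 8280), (qa, 300), (x1, 9520)}

Emp ⋈ Proj (natural join on eid): {(1, fin, 300, k1), (1, fin, 300, mkt), (1, fin, 300, p1), (1, fin, 300, qa), (1, rd, 6910, k1), (1, rd, 6910, mkt), (1, rd, 6910, p1), (1, rd, 6910, qa), (26, ops, 8280, p2)}
Apply σ_{pid != rd}; surviving tuples: {(1, fin, 300, k1), (1, fin, 300, mkt), (1, fin, 300, p1), (1, fin, 300, qa), (26, ops, 8280, p2)}
Keep only column(s) dept, salary: {(k1, 300), (mkt, 300), (p1, 300), (p2, 8280), (qa, 300)}
Set union of the two operands is {(bio, 620), (bio, 6940), (eng, 1770), (fin, 3140), (k1, 300), (mkt, 300), (p1, 300), (p2, 8280), (qa, 300), (x1, 9520)}.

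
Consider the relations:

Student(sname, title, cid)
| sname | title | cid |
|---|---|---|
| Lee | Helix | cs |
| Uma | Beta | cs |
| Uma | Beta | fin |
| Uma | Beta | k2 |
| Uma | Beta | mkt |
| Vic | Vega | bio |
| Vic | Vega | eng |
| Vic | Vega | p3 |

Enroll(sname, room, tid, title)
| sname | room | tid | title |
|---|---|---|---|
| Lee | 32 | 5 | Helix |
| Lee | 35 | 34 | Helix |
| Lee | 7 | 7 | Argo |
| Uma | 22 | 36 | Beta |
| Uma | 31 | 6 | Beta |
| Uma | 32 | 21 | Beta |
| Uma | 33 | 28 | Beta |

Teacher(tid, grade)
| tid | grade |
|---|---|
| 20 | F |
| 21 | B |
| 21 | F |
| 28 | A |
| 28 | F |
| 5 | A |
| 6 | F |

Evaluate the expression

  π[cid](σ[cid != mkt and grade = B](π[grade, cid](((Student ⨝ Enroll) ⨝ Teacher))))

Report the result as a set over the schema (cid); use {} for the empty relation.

Natural join on sname, title: {(Lee, Helix, cs, 32, 5), (Lee, Helix, cs, 35, 34), (Uma, Beta, cs, 22, 36), (Uma, Beta, cs, 31, 6), (Uma, Beta, cs, 32, 21), (Uma, Beta, cs, 33, 28), (Uma, Beta, fin, 22, 36), (Uma, Beta, fin, 31, 6), (Uma, Beta, fin, 32, 21), (Uma, Beta, fin, 33, 28), (Uma, Beta, k2, 22, 36), (Uma, Beta, k2, 31, 6), (Uma, Beta, k2, 32, 21), (Uma, Beta, k2, 33, 28), (Uma, Beta, mkt, 22, 36), (Uma, Beta, mkt, 31, 6), (Uma, Beta, mkt, 32, 21), (Uma, Beta, mkt, 33, 28)}
Natural join on tid: {(Lee, Helix, cs, 32, 5, A), (Uma, Beta, cs, 31, 6, F), (Uma, Beta, cs, 32, 21, B), (Uma, Beta, cs, 32, 21, F), (Uma, Beta, cs, 33, 28, A), (Uma, Beta, cs, 33, 28, F), (Uma, Beta, fin, 31, 6, F), (Uma, Beta, fin, 32, 21, B), (Uma, Beta, fin, 32, 21, F), (Uma, Beta, fin, 33, 28, A), (Uma, Beta, fin, 33, 28, F), (Uma, Beta, k2, 31, 6, F), (Uma, Beta, k2, 32, 21, B), (Uma, Beta, k2, 32, 21, F), (Uma, Beta, k2, 33, 28, A), (Uma, Beta, k2, 33, 28, F), (Uma, Beta, mkt, 31, 6, F), (Uma, Beta, mkt, 32, 21, B), (Uma, Beta, mkt, 32, 21, F), (Uma, Beta, mkt, 33, 28, A), (Uma, Beta, mkt, 33, 28, F)}
Projecting to grade, cid (9 duplicate(s) eliminated): {(A, cs), (A, fin), (A, k2), (A, mkt), (B, cs), (B, fin), (B, k2), (B, mkt), (F, cs), (F, fin), (F, k2), (F, mkt)}
Apply σ_{cid != mkt and grade = B}; surviving tuples: {(B, cs), (B, fin), (B, k2)}
Projecting to cid: {cs, fin, k2}

{cs, fin, k2}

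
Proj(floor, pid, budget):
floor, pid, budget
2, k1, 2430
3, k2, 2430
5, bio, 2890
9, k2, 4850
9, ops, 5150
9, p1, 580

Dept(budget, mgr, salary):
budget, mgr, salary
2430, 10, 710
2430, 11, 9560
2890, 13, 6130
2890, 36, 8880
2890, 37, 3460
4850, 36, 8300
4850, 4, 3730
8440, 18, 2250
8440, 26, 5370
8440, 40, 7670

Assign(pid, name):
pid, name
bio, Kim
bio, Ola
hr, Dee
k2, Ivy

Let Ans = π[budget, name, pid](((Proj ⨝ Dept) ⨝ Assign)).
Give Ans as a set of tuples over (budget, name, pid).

{(2430, Ivy, k2), (2890, Kim, bio), (2890, Ola, bio), (4850, Ivy, k2)}

Joining Proj and Dept on budget yields {(2, k1, 2430, 10, 710), (2, k1, 2430, 11, 9560), (3, k2, 2430, 10, 710), (3, k2, 2430, 11, 9560), (5, bio, 2890, 13, 6130), (5, bio, 2890, 36, 8880), (5, bio, 2890, 37, 3460), (9, k2, 4850, 36, 8300), (9, k2, 4850, 4, 3730)}.
Joining (Proj ⨝ Dept) and Assign on pid yields {(3, k2, 2430, 10, 710, Ivy), (3, k2, 2430, 11, 9560, Ivy), (5, bio, 2890, 13, 6130, Kim), (5, bio, 2890, 13, 6130, Ola), (5, bio, 2890, 36, 8880, Kim), (5, bio, 2890, 36, 8880, Ola), (5, bio, 2890, 37, 3460, Kim), (5, bio, 2890, 37, 3460, Ola), (9, k2, 4850, 36, 8300, Ivy), (9, k2, 4850, 4, 3730, Ivy)}.
Keep only column(s) budget, name, pid (6 duplicate(s) eliminated): {(2430, Ivy, k2), (2890, Kim, bio), (2890, Ola, bio), (4850, Ivy, k2)}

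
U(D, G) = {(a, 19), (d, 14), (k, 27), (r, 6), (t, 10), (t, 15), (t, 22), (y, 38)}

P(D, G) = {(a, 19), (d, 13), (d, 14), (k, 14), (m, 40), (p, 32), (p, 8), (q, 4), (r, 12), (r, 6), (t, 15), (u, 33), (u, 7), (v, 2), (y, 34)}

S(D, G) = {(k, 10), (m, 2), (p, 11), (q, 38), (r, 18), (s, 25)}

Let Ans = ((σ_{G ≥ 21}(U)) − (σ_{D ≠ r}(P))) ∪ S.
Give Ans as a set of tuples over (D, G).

Filtering on G ≥ 21 leaves {(k, 27), (t, 22), (y, 38)}.
Filtering on D ≠ r leaves {(a, 19), (d, 13), (d, 14), (k, 14), (m, 40), (p, 32), (p, 8), (q, 4), (t, 15), (u, 33), (u, 7), (v, 2), (y, 34)}.
Difference: {(k, 27), (t, 22), (y, 38)} with {(a, 19), (d, 13), (d, 14), (k, 14), (m, 40), (p, 32), (p, 8), (q, 4), (t, 15), (u, 33), (u, 7), (v, 2), (y, 34)} → {(k, 27), (t, 22), (y, 38)}
Union: {(k, 27), (t, 22), (y, 38)} with {(k, 10), (m, 2), (p, 11), (q, 38), (r, 18), (s, 25)} → {(k, 10), (k, 27), (m, 2), (p, 11), (q, 38), (r, 18), (s, 25), (t, 22), (y, 38)}

{(k, 10), (k, 27), (m, 2), (p, 11), (q, 38), (r, 18), (s, 25), (t, 22), (y, 38)}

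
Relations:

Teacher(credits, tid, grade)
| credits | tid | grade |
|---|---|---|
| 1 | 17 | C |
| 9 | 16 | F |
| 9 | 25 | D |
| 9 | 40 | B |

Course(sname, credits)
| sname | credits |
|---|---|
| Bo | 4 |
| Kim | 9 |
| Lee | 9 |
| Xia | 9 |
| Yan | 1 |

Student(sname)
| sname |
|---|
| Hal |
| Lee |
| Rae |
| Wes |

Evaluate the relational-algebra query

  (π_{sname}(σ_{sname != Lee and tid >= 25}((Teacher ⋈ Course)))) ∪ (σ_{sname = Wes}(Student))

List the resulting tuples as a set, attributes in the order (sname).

{Kim, Wes, Xia}

Natural join on credits: {(1, 17, C, Yan), (9, 16, F, Kim), (9, 16, F, Lee), (9, 16, F, Xia), (9, 25, D, Kim), (9, 25, D, Lee), (9, 25, D, Xia), (9, 40, B, Kim), (9, 40, B, Lee), (9, 40, B, Xia)}
Apply σ_{sname != Lee and tid >= 25}; surviving tuples: {(9, 25, D, Kim), (9, 25, D, Xia), (9, 40, B, Kim), (9, 40, B, Xia)}
Projecting to sname (2 duplicate(s) eliminated): {Kim, Xia}
Apply σ_{sname = Wes}; surviving tuples: {Wes}
Union: {Kim, Xia} with {Wes} → {Kim, Wes, Xia}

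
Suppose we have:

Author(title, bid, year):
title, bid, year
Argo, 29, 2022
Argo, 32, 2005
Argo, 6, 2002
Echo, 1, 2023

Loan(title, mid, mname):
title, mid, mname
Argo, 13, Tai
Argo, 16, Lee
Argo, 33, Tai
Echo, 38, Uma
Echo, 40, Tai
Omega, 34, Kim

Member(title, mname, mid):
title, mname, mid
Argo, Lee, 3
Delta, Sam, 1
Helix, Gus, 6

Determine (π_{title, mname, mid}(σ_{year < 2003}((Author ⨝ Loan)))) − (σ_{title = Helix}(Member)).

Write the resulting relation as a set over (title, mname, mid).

{(Argo, Lee, 16), (Argo, Tai, 13), (Argo, Tai, 33)}

Author ⋈ Loan (natural join on title): {(Argo, 29, 2022, 13, Tai), (Argo, 29, 2022, 16, Lee), (Argo, 29, 2022, 33, Tai), (Argo, 32, 2005, 13, Tai), (Argo, 32, 2005, 16, Lee), (Argo, 32, 2005, 33, Tai), (Argo, 6, 2002, 13, Tai), (Argo, 6, 2002, 16, Lee), (Argo, 6, 2002, 33, Tai), (Echo, 1, 2023, 38, Uma), (Echo, 1, 2023, 40, Tai)}
σ[year < 2003]: keep tuples satisfying year < 2003 → {(Argo, 6, 2002, 13, Tai), (Argo, 6, 2002, 16, Lee), (Argo, 6, 2002, 33, Tai)}
π[title, mname, mid]: project onto (title, mname, mid) → {(Argo, Lee, 16), (Argo, Tai, 13), (Argo, Tai, 33)}
σ[title = Helix]: keep tuples satisfying title = Helix → {(Helix, Gus, 6)}
Taking the difference: {(Argo, Lee, 16), (Argo, Tai, 13), (Argo, Tai, 33)}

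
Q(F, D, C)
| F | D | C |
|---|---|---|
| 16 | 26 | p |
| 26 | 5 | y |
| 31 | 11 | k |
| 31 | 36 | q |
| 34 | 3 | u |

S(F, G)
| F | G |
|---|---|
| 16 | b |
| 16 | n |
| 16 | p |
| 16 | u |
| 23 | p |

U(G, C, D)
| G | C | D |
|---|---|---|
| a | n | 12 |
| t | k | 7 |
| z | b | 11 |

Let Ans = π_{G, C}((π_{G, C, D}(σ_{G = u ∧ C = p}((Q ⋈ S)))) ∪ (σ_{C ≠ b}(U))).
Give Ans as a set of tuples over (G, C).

{(a, n), (t, k), (u, p)}

Q ⋈ S (natural join on F): {(16, 26, p, b), (16, 26, p, n), (16, 26, p, p), (16, 26, p, u)}
Filtering on G = u ∧ C = p leaves {(16, 26, p, u)}.
π[G, C, D]: project onto (G, C, D) → {(u, p, 26)}
Filtering on C ≠ b leaves {(a, n, 12), (t, k, 7)}.
Union: {(u, p, 26)} with {(a, n, 12), (t, k, 7)} → {(a, n, 12), (t, k, 7), (u, p, 26)}
π[G, C]: project onto (G, C) → {(a, n), (t, k), (u, p)}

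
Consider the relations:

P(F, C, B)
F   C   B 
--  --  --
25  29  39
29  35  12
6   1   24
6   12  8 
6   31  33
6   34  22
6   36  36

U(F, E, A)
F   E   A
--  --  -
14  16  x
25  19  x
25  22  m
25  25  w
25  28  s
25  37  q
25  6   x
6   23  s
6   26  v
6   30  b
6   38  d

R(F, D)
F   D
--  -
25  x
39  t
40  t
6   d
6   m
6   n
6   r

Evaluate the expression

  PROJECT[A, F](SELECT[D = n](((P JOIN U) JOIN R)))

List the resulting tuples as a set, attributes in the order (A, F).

Joining P and U on F yields {(25, 29, 39, 19, x), (25, 29, 39, 22, m), (25, 29, 39, 25, w), (25, 29, 39, 28, s), (25, 29, 39, 37, q), (25, 29, 39, 6, x), (6, 1, 24, 23, s), (6, 1, 24, 26, v), (6, 1, 24, 30, b), (6, 1, 24, 38, d), (6, 12, 8, 23, s), (6, 12, 8, 26, v), (6, 12, 8, 30, b), (6, 12, 8, 38, d), (6, 31, 33, 23, s), (6, 31, 33, 26, v), (6, 31, 33, 30, b), (6, 31, 33, 38, d), (6, 34, 22, 23, s), (6, 34, 22, 26, v), (6, 34, 22, 30, b), (6, 34, 22, 38, d), (6, 36, 36, 23, s), (6, 36, 36, 26, v), (6, 36, 36, 30, b), (6, 36, 36, 38, d)}.
Joining (P JOIN U) and R on F yields {(25, 29, 39, 19, x, x), (25, 29, 39, 22, m, x), (25, 29, 39, 25, w, x), (25, 29, 39, 28, s, x), (25, 29, 39, 37, q, x), (25, 29, 39, 6, x, x), (6, 1, 24, 23, s, d), (6, 1, 24, 23, s, m), (6, 1, 24, 23, s, n), (6, 1, 24, 23, s, r), (6, 1, 24, 26, v, d), (6, 1, 24, 26, v, m), (6, 1, 24, 26, v, n), (6, 1, 24, 26, v, r), (6, 1, 24, 30, b, d), (6, 1, 24, 30, b, m), (6, 1, 24, 30, b, n), (6, 1, 24, 30, b, r), (6, 1, 24, 38, d, d), (6, 1, 24, 38, d, m), (6, 1, 24, 38, d, n), (6, 1, 24, 38, d, r), (6, 12, 8, 23, s, d), (6, 12, 8, 23, s, m), (6, 12, 8, 23, s, n), (6, 12, 8, 23, s, r), (6, 12, 8, 26, v, d), (6, 12, 8, 26, v, m), (6, 12, 8, 26, v, n), (6, 12, 8, 26, v, r), (6, 12, 8, 30, b, d), (6, 12, 8, 30, b, m), (6, 12, 8, 30, b, n), (6, 12, 8, 30, b, r), (6, 12, 8, 38, d, d), (6, 12, 8, 38, d, m), (6, 12, 8, 38, d, n), (6, 12, 8, 38, d, r), (6, 31, 33, 23, s, d), (6, 31, 33, 23, s, m), (6, 31, 33, 23, s, n), (6, 31, 33, 23, s, r), (6, 31, 33, 26, v, d), (6, 31, 33, 26, v, m), (6, 31, 33, 26, v, n), (6, 31, 33, 26, v, r), (6, 31, 33, 30, b, d), (6, 31, 33, 30, b, m), (6, 31, 33, 30, b, n), (6, 31, 33, 30, b, r), (6, 31, 33, 38, d, d), (6, 31, 33, 38, d, m), (6, 31, 33, 38, d, n), (6, 31, 33, 38, d, r), (6, 34, 22, 23, s, d), (6, 34, 22, 23, s, m), (6, 34, 22, 23, s, n), (6, 34, 22, 23, s, r), (6, 34, 22, 26, v, d), (6, 34, 22, 26, v, m), (6, 34, 22, 26, v, n), (6, 34, 22, 26, v, r), (6, 34, 22, 30, b, d), (6, 34, 22, 30, b, m), (6, 34, 22, 30, b, n), (6, 34, 22, 30, b, r), (6, 34, 22, 38, d, d), (6, 34, 22, 38, d, m), (6, 34, 22, 38, d, n), (6, 34, 22, 38, d, r), (6, 36, 36, 23, s, d), (6, 36, 36, 23, s, m), (6, 36, 36, 23, s, n), (6, 36, 36, 23, s, r), (6, 36, 36, 26, v, d), (6, 36, 36, 26, v, m), (6, 36, 36, 26, v, n), (6, 36, 36, 26, v, r), (6, 36, 36, 30, b, d), (6, 36, 36, 30, b, m), (6, 36, 36, 30, b, n), (6, 36, 36, 30, b, r), (6, 36, 36, 38, d, d), (6, 36, 36, 38, d, m), (6, 36, 36, 38, d, n), (6, 36, 36, 38, d, r)}.
Selection D = n: {(6, 1, 24, 23, s, n), (6, 1, 24, 26, v, n), (6, 1, 24, 30, b, n), (6, 1, 24, 38, d, n), (6, 12, 8, 23, s, n), (6, 12, 8, 26, v, n), (6, 12, 8, 30, b, n), (6, 12, 8, 38, d, n), (6, 31, 33, 23, s, n), (6, 31, 33, 26, v, n), (6, 31, 33, 30, b, n), (6, 31, 33, 38, d, n), (6, 34, 22, 23, s, n), (6, 34, 22, 26, v, n), (6, 34, 22, 30, b, n), (6, 34, 22, 38, d, n), (6, 36, 36, 23, s, n), (6, 36, 36, 26, v, n), (6, 36, 36, 30, b, n), (6, 36, 36, 38, d, n)}
π_{A, F} gives {(b, 6), (d, 6), (s, 6), (v, 6)} (16 duplicate(s) eliminated).

{(b, 6), (d, 6), (s, 6), (v, 6)}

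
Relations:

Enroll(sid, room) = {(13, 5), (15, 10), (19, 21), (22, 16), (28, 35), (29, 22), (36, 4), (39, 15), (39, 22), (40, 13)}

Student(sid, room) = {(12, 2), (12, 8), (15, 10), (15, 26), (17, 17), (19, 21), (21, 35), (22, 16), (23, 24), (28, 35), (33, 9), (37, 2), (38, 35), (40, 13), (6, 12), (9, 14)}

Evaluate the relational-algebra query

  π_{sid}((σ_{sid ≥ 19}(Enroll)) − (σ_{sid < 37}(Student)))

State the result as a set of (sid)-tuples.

Apply σ_{sid ≥ 19}; surviving tuples: {(19, 21), (22, 16), (28, 35), (29, 22), (36, 4), (39, 15), (39, 22), (40, 13)}
Apply σ_{sid < 37}; surviving tuples: {(12, 2), (12, 8), (15, 10), (15, 26), (17, 17), (19, 21), (21, 35), (22, 16), (23, 24), (28, 35), (33, 9), (6, 12), (9, 14)}
Taking the difference: {(29, 22), (36, 4), (39, 15), (39, 22), (40, 13)}
Projecting to sid (1 duplicate(s) eliminated): {29, 36, 39, 40}

{29, 36, 39, 40}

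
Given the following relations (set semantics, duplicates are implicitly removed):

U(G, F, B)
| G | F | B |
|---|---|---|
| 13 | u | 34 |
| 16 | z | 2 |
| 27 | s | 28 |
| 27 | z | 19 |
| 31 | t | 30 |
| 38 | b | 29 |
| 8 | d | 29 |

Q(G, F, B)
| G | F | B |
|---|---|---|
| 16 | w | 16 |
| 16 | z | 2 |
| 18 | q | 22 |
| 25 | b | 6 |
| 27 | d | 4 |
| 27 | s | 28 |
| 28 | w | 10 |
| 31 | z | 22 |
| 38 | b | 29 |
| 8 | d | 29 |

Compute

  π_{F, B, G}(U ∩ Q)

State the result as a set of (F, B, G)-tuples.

{(b, 29, 38), (d, 29, 8), (s, 28, 27), (z, 2, 16)}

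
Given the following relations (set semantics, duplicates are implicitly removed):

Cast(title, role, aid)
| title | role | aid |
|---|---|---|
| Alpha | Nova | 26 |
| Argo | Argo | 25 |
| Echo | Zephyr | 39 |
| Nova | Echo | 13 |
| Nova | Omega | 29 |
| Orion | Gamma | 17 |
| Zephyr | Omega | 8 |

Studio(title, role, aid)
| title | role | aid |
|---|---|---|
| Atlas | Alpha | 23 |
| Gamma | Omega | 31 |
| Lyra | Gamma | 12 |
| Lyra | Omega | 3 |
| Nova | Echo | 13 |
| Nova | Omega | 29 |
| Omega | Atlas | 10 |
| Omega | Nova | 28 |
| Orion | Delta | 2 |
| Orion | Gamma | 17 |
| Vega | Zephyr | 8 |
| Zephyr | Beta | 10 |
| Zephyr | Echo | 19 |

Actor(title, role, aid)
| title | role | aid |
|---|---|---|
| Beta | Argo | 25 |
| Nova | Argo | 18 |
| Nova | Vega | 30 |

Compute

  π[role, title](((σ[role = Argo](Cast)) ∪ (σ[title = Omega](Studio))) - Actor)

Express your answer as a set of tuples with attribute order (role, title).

{(Argo, Argo), (Atlas, Omega), (Nova, Omega)}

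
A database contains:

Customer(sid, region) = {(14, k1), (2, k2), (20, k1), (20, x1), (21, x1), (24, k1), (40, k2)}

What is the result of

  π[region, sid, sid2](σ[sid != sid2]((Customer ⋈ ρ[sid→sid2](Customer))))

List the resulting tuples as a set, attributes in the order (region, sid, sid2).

ρ[sid→sid2]: schema becomes (sid2, region); tuples unchanged.
Customer ⋈ ρ[sid→sid2](Customer) (natural join on region): {(14, k1, 14), (14, k1, 20), (14, k1, 24), (2, k2, 2), (2, k2, 40), (20, k1, 14), (20, k1, 20), (20, k1, 24), (20, x1, 20), (20, x1, 21), (21, x1, 20), (21, x1, 21), (24, k1, 14), (24, k1, 20), (24, k1, 24), (40, k2, 2), (40, k2, 40)}
Apply σ_{sid != sid2}; surviving tuples: {(14, k1, 20), (14, k1, 24), (2, k2, 40), (20, k1, 14), (20, k1, 24), (20, x1, 21), (21, x1, 20), (24, k1, 14), (24, k1, 20), (40, k2, 2)}
Keep only column(s) region, sid, sid2: {(k1, 14, 20), (k1, 14, 24), (k1, 20, 14), (k1, 20, 24), (k1, 24, 14), (k1, 24, 20), (k2, 2, 40), (k2, 40, 2), (x1, 20, 21), (x1, 21, 20)}

{(k1, 14, 20), (k1, 14, 24), (k1, 20, 14), (k1, 20, 24), (k1, 24, 14), (k1, 24, 20), (k2, 2, 40), (k2, 40, 2), (x1, 20, 21), (x1, 21, 20)}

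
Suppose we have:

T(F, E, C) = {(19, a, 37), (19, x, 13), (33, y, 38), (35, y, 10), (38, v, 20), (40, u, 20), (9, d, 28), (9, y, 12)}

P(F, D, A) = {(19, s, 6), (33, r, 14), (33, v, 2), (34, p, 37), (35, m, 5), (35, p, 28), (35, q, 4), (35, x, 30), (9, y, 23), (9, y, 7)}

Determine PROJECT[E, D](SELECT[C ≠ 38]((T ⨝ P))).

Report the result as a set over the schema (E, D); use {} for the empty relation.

Natural join on F: {(19, a, 37, s, 6), (19, x, 13, s, 6), (33, y, 38, r, 14), (33, y, 38, v, 2), (35, y, 10, m, 5), (35, y, 10, p, 28), (35, y, 10, q, 4), (35, y, 10, x, 30), (9, d, 28, y, 23), (9, d, 28, y, 7), (9, y, 12, y, 23), (9, y, 12, y, 7)}
Selection C ≠ 38: {(19, a, 37, s, 6), (19, x, 13, s, 6), (35, y, 10, m, 5), (35, y, 10, p, 28), (35, y, 10, q, 4), (35, y, 10, x, 30), (9, d, 28, y, 23), (9, d, 28, y, 7), (9, y, 12, y, 23), (9, y, 12, y, 7)}
Keep only column(s) E, D (2 duplicate(s) eliminated): {(a, s), (d, y), (x, s), (y, m), (y, p), (y, q), (y, x), (y, y)}

{(a, s), (d, y), (x, s), (y, m), (y, p), (y, q), (y, x), (y, y)}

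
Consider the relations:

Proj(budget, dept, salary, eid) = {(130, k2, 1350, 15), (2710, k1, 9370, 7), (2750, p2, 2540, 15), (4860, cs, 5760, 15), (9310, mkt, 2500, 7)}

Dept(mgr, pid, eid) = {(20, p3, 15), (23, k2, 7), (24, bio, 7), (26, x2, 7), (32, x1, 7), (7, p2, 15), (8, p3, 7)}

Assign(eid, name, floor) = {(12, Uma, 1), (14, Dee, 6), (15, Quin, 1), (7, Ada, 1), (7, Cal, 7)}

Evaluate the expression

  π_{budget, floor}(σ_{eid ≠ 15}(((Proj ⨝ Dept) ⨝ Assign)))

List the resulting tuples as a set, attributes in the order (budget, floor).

{(2710, 1), (2710, 7), (9310, 1), (9310, 7)}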